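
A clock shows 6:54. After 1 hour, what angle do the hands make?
First find the time 1 hour after 6:54.
Total minutes: 6 x 60 + 54 + 1 x 60 + 0 = 474.
474 mod 720 = 474 minutes = 7:54.
Now compute the angle at 7:54:
Hour hand: 7 x 30 + 54 x 0.5 = 237 degrees
Minute hand: 54 x 6 = 324 degrees
Difference: |237 - 324| = 87 degrees
The angle is 87 degrees

Final answer: 87 degrees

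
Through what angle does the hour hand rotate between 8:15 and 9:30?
The hour hand moves 0.5 degrees per minute.
Time elapsed: 9:30 - 8:15 = 75 minutes
Angular displacement: 75 x 0.5 = 37.5 degrees

Final answer: 37.5 degrees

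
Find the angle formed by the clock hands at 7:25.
Hour hand position: 7 x 30 + 25 x 0.5 = 222.5 degrees
Minute hand position: 25 x 6 = 150 degrees
Difference: |222.5 - 150| = 72.5 degrees
The angle between the hands is 72.5 degrees

Final answer: 72.5 degrees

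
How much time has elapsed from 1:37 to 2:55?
From 1:37 to 2:55:
(2 x 60 + 55) - (1 x 60 + 37) = 175 - 97 = 78 minutes
= 1 hour and 18 minutes

Final answer: 1 hour and 18 minutes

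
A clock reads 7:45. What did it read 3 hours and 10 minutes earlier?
Starting time: 7:45 = 465 total minutes past 12:00
Subtracting: 3 hours and 10 minutes = 190 minutes
465 - 190 = 275 minutes
= 4 hours and 35 minutes past 12:00 = 4:35

Final answer: 4:35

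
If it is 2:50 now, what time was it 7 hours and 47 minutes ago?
Starting time: 2:50 = 170 total minutes past 12:00
Subtracting: 7 hours and 47 minutes = 467 minutes
170 - 467 = -297 (negative, add 12 hours = 720) = 423 minutes
= 7 hours and 3 minutes past 12:00 = 7:03

Final answer: 7:03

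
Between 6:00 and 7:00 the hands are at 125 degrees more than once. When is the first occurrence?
At t minutes past 6:00, the hour hand is at 30 x 6 + 0.5t degrees and the minute hand is at 6t degrees.
The smaller angle between them is 125 degrees when |30H - 5.5t| = 125 or |30H - 5.5t| = 235.
With H = 6, solve 30 x 6 - 5.5t = +/- target for each target:
  t = (30 x 6 - 125) / 5.5 = 10
  t = (30 x 6 + 125) / 5.5 = 55.45
  t = (30 x 6 - 235) / 5.5 = -10 (outside (0, 60))
  t = (30 x 6 + 235) / 5.5 = 75.45 (outside (0, 60))
Valid solutions in (0, 60): {10, 55.45} minutes.
The first occurrence is t = 10 minutes.
The hands form a 125-degree angle at 10 minutes past 6:00.

Final answer: 10 minutes past 6:00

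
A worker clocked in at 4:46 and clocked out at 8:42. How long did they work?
From 4:46 to 8:42:
(8 x 60 + 42) - (4 x 60 + 46) = 522 - 286 = 236 minutes
= 3 hours and 56 minutes

Final answer: 3 hours and 56 minutes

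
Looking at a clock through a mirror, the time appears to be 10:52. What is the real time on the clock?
Reflection across the vertical (12-6) axis maps a hand at angle A degrees to (360 - A) degrees, which sends a reading of T minutes past 12:00 to (720 - T) minutes past 12:00.
Mirror reads 10:52 = 652 minutes past 12:00.
Actual time: (720 - 652) mod 720 = 68 minutes = 1:08.

Final answer: 1:08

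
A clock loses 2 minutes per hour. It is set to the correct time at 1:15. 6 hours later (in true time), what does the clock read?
For every 60 true minutes, the faulty clock advances 60 - 2 = 58 minutes.
True elapsed: 6 hours = 360 minutes.
Faulty clock advances: 360 x 58/60 = 348 minutes (drift: 12 minutes behind).
Shown time: 1:15 + 348 minutes = 7:03.

Final answer: 7:03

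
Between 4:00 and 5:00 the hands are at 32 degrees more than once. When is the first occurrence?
At t minutes past 4:00, the hour hand is at 30 x 4 + 0.5t degrees and the minute hand is at 6t degrees.
The smaller angle between them is 32 degrees when |30H - 5.5t| = 32 or |30H - 5.5t| = 328.
With H = 4, solve 30 x 4 - 5.5t = +/- target for each target:
  t = (30 x 4 - 32) / 5.5 = 16
  t = (30 x 4 + 32) / 5.5 = 27.64
  t = (30 x 4 - 328) / 5.5 = -37.82 (outside (0, 60))
  t = (30 x 4 + 328) / 5.5 = 81.45 (outside (0, 60))
Valid solutions in (0, 60): {16, 27.64} minutes.
The first occurrence is t = 16 minutes.
The hands form a 32-degree angle at 16 minutes past 4:00.

Final answer: 16 minutes past 4:00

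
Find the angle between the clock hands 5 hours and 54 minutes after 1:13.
First find the time 5 hours and 54 minutes after 1:13.
Total minutes: 1 x 60 + 13 + 5 x 60 + 54 = 427.
427 mod 720 = 427 minutes = 7:07.
Now compute the angle at 7:07:
Hour hand: 7 x 30 + 7 x 0.5 = 213.5 degrees
Minute hand: 7 x 6 = 42 degrees
Difference: |213.5 - 42| = 171.5 degrees
The angle is 171.5 degrees

Final answer: 171.5 degrees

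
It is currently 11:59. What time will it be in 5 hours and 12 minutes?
Starting time: 11:59
Adding 12 minutes to 59 minutes: 59 + 12 = 71 minutes = 1 hour and 11 minutes
Adding 5 hours: 11 + 5 + 1 (carry) = 17 - 12 = 5
Final time: 5:11

Final answer: 5:11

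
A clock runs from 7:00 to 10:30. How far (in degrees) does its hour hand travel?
The hour hand moves 0.5 degrees per minute.
Time elapsed: 10:30 - 7:00 = 210 minutes
Angular displacement: 210 x 0.5 = 105 degrees

Final answer: 105 degrees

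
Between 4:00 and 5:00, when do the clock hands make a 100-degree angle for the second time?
At t minutes past 4:00, the hour hand is at 30 x 4 + 0.5t degrees and the minute hand is at 6t degrees.
The smaller angle between them is 100 degrees when |30H - 5.5t| = 100 or |30H - 5.5t| = 260.
With H = 4, solve 30 x 4 - 5.5t = +/- target for each target:
  t = (30 x 4 - 100) / 5.5 = 3.64
  t = (30 x 4 + 100) / 5.5 = 40
  t = (30 x 4 - 260) / 5.5 = -25.45 (outside (0, 60))
  t = (30 x 4 + 260) / 5.5 = 69.09 (outside (0, 60))
Valid solutions in (0, 60): {3.64, 40} minutes.
The second occurrence is t = 40 minutes.
The hands form a 100-degree angle at 40 minutes past 4:00.

Final answer: 40 minutes past 4:00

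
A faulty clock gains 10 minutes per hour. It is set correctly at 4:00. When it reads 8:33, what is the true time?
For every 60 true minutes, the faulty clock advances 70 minutes, so 1 faulty-clock minute corresponds to 60/70 true minutes.
From 4:00 to 8:33 on the faulty dial is 273 minutes.
True elapsed: 273 x 60/70 = 234 minutes = 3 hours and 54 minutes.
True time: 4:00 + 3 hours and 54 minutes = 7:54.

Final answer: 7:54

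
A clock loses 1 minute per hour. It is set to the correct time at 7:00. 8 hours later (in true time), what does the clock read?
For every 60 true minutes, the faulty clock advances 60 - 1 = 59 minutes.
True elapsed: 8 hours = 480 minutes.
Faulty clock advances: 480 x 59/60 = 472 minutes (drift: 8 minutes behind).
Shown time: 7:00 + 472 minutes = 2:52.

Final answer: 2:52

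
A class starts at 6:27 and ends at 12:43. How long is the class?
From 6:27 to 12:43:
(12 x 60 + 43) - (6 x 60 + 27) = 763 - 387 = 376 minutes
= 6 hours and 16 minutes

Final answer: 6 hours and 16 minutes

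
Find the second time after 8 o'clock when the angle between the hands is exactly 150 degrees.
At t minutes past 8:00, the hour hand is at 30 x 8 + 0.5t degrees and the minute hand is at 6t degrees.
The smaller angle between them is 150 degrees when |30H - 5.5t| = 150 or |30H - 5.5t| = 210.
With H = 8, solve 30 x 8 - 5.5t = +/- target for each target:
  t = (30 x 8 - 150) / 5.5 = 16.36
  t = (30 x 8 + 150) / 5.5 = 70.91 (outside (0, 60))
  t = (30 x 8 - 210) / 5.5 = 5.45
  t = (30 x 8 + 210) / 5.5 = 81.82 (outside (0, 60))
Valid solutions in (0, 60): {5.45, 16.36} minutes.
The second occurrence is t = 16.36 minutes.
The hands form a 150-degree angle at 16.36 minutes past 8:00.

Final answer: 16.36 minutes past 8:00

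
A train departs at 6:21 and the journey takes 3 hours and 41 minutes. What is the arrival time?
Starting time: 6:21
Adding 41 minutes to 21 minutes: 21 + 41 = 62 minutes = 1 hour and 2 minutes
Adding 3 hours: 6 + 3 + 1 (carry) = 10
Final time: 10:02

Final answer: 10:02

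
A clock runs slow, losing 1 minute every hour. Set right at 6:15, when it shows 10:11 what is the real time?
For every 60 true minutes, the faulty clock advances 59 minutes, so 1 faulty-clock minute corresponds to 60/59 true minutes.
From 6:15 to 10:11 on the faulty dial is 236 minutes.
True elapsed: 236 x 60/59 = 240 minutes = 4 hours.
True time: 6:15 + 4 hours = 10:15.

Final answer: 10:15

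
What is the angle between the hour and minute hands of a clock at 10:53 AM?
Hour hand position: 10 x 30 + 53 x 0.5 = 326.5 degrees
Minute hand position: 53 x 6 = 318 degrees
Difference: |326.5 - 318| = 8.5 degrees
The angle between the hands is 8.5 degrees

Final answer: 8.5 degrees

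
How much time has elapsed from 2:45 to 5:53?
From 2:45 to 5:53:
(5 x 60 + 53) - (2 x 60 + 45) = 353 - 165 = 188 minutes
= 3 hours and 8 minutes

Final answer: 3 hours and 8 minutes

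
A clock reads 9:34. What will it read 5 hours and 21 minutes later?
Starting time: 9:34
Adding 21 minutes to 34 minutes: 34 + 21 = 55 minutes
Adding 5 hours: 9 + 5 = 14 - 12 = 2
Final time: 2:55

Final answer: 2:55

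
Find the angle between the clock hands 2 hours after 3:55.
First find the time 2 hours after 3:55.
Total minutes: 3 x 60 + 55 + 2 x 60 + 0 = 355.
355 mod 720 = 355 minutes = 5:55.
Now compute the angle at 5:55:
Hour hand: 5 x 30 + 55 x 0.5 = 177.5 degrees
Minute hand: 55 x 6 = 330 degrees
Difference: |177.5 - 330| = 152.5 degrees
The angle is 152.5 degrees

Final answer: 152.5 degrees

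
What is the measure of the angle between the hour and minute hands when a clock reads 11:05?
Hour hand position: 11 x 30 + 5 x 0.5 = 332.5 degrees
Minute hand position: 5 x 6 = 30 degrees
Difference: |332.5 - 30| = 302.5 degrees
Since 302.5 > 180, the smaller angle is 360 - 302.5 = 57.5 degrees

Final answer: 57.5 degrees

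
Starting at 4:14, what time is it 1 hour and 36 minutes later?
Starting time: 4:14
Adding 36 minutes to 14 minutes: 14 + 36 = 50 minutes
Adding 1 hour: 4 + 1 = 5
Final time: 5:50

Final answer: 5:50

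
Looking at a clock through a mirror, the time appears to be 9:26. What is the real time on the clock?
Reflection across the vertical (12-6) axis maps a hand at angle A degrees to (360 - A) degrees, which sends a reading of T minutes past 12:00 to (720 - T) minutes past 12:00.
Mirror reads 9:26 = 566 minutes past 12:00.
Actual time: (720 - 566) mod 720 = 154 minutes = 2:34.

Final answer: 2:34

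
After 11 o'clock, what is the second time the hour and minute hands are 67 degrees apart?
At t minutes past 11:00, the hour hand is at 30 x 11 + 0.5t degrees and the minute hand is at 6t degrees.
The smaller angle between them is 67 degrees when |30H - 5.5t| = 67 or |30H - 5.5t| = 293.
With H = 11, solve 30 x 11 - 5.5t = +/- target for each target:
  t = (30 x 11 - 67) / 5.5 = 47.82
  t = (30 x 11 + 67) / 5.5 = 72.18 (outside (0, 60))
  t = (30 x 11 - 293) / 5.5 = 6.73
  t = (30 x 11 + 293) / 5.5 = 113.27 (outside (0, 60))
Valid solutions in (0, 60): {6.73, 47.82} minutes.
The second occurrence is t = 47.82 minutes.
The hands form a 67-degree angle at 47.82 minutes past 11:00.

Final answer: 47.82 minutes past 11:00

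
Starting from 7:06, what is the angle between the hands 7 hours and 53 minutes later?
First find the time 7 hours and 53 minutes after 7:06.
Total minutes: 7 x 60 + 6 + 7 x 60 + 53 = 899.
899 mod 720 = 179 minutes = 2:59.
Now compute the angle at 2:59:
Hour hand: 2 x 30 + 59 x 0.5 = 89.5 degrees
Minute hand: 59 x 6 = 354 degrees
Difference: |89.5 - 354| = 264.5 degrees
Smaller angle: 360 - 264.5 = 95.5 degrees

Final answer: 95.5 degrees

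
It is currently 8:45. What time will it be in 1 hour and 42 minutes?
Starting time: 8:45
Adding 42 minutes to 45 minutes: 45 + 42 = 87 minutes = 1 hour and 27 minutes
Adding 1 hour: 8 + 1 + 1 (carry) = 10
Final time: 10:27

Final answer: 10:27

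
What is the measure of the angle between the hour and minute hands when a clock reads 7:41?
Hour hand position: 7 x 30 + 41 x 0.5 = 230.5 degrees
Minute hand position: 41 x 6 = 246 degrees
Difference: |230.5 - 246| = 15.5 degrees
The angle between the hands is 15.5 degrees

Final answer: 15.5 degrees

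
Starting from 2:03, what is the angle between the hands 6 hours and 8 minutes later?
First find the time 6 hours and 8 minutes after 2:03.
Total minutes: 2 x 60 + 3 + 6 x 60 + 8 = 491.
491 mod 720 = 491 minutes = 8:11.
Now compute the angle at 8:11:
Hour hand: 8 x 30 + 11 x 0.5 = 245.5 degrees
Minute hand: 11 x 6 = 66 degrees
Difference: |245.5 - 66| = 179.5 degrees
The angle is 179.5 degrees

Final answer: 179.5 degrees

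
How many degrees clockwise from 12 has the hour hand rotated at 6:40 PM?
The hour hand moves 30 degrees per hour and 0.5 degrees per minute.
At 6:40: (6) x 30 + 40 x 0.5 = 180 + 20 = 200 degrees

Final answer: 200 degrees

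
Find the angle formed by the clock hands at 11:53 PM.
Hour hand position: 11 x 30 + 53 x 0.5 = 356.5 degrees
Minute hand position: 53 x 6 = 318 degrees
Difference: |356.5 - 318| = 38.5 degrees
The angle between the hands is 38.5 degrees

Final answer: 38.5 degrees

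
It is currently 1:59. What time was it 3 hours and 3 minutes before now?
Starting time: 1:59 = 119 total minutes past 12:00
Subtracting: 3 hours and 3 minutes = 183 minutes
119 - 183 = -64 (negative, add 12 hours = 720) = 656 minutes
= 10 hours and 56 minutes past 12:00 = 10:56

Final answer: 10:56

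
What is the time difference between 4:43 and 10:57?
From 4:43 to 10:57:
(10 x 60 + 57) - (4 x 60 + 43) = 657 - 283 = 374 minutes
= 6 hours and 14 minutes

Final answer: 6 hours and 14 minutes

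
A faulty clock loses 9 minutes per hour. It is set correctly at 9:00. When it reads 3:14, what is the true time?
For every 60 true minutes, the faulty clock advances 51 minutes, so 1 faulty-clock minute corresponds to 60/51 true minutes.
From 9:00 to 3:14 on the faulty dial is 374 minutes.
True elapsed: 374 x 60/51 = 440 minutes = 7 hours and 20 minutes.
True time: 9:00 + 7 hours and 20 minutes = 4:20.

Final answer: 4:20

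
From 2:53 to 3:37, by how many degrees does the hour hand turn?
The hour hand moves 0.5 degrees per minute.
Time elapsed: 3:37 - 2:53 = 44 minutes
Angular displacement: 44 x 0.5 = 22 degrees

Final answer: 22 degrees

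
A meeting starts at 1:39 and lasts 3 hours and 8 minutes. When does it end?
Starting time: 1:39
Adding 8 minutes to 39 minutes: 39 + 8 = 47 minutes
Adding 3 hours: 1 + 3 = 4
Final time: 4:47

Final answer: 4:47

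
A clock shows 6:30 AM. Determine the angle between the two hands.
Hour hand position: 6 x 30 + 30 x 0.5 = 195 degrees
Minute hand position: 30 x 6 = 180 degrees
Difference: |195 - 180| = 15 degrees
The angle between the hands is 15 degrees

Final answer: 15 degrees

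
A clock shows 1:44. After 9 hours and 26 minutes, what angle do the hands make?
First find the time 9 hours and 26 minutes after 1:44.
Total minutes: 1 x 60 + 44 + 9 x 60 + 26 = 670.
670 mod 720 = 670 minutes = 11:10.
Now compute the angle at 11:10:
Hour hand: 11 x 30 + 10 x 0.5 = 335 degrees
Minute hand: 10 x 6 = 60 degrees
Difference: |335 - 60| = 275 degrees
Smaller angle: 360 - 275 = 85 degrees

Final answer: 85 degrees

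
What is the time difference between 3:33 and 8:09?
From 3:33 to 8:09:
(8 x 60 + 9) - (3 x 60 + 33) = 489 - 213 = 276 minutes
= 4 hours and 36 minutes

Final answer: 4 hours and 36 minutes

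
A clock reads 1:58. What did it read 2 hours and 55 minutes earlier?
Starting time: 1:58 = 118 total minutes past 12:00
Subtracting: 2 hours and 55 minutes = 175 minutes
118 - 175 = -57 (negative, add 12 hours = 720) = 663 minutes
= 11 hours and 3 minutes past 12:00 = 11:03

Final answer: 11:03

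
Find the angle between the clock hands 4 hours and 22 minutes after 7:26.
First find the time 4 hours and 22 minutes after 7:26.
Total minutes: 7 x 60 + 26 + 4 x 60 + 22 = 708.
708 mod 720 = 708 minutes = 11:48.
Now compute the angle at 11:48:
Hour hand: 11 x 30 + 48 x 0.5 = 354 degrees
Minute hand: 48 x 6 = 288 degrees
Difference: |354 - 288| = 66 degrees
The angle is 66 degrees

Final answer: 66 degrees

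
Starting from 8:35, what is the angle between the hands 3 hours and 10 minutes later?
First find the time 3 hours and 10 minutes after 8:35.
Total minutes: 8 x 60 + 35 + 3 x 60 + 10 = 705.
705 mod 720 = 705 minutes = 11:45.
Now compute the angle at 11:45:
Hour hand: 11 x 30 + 45 x 0.5 = 352.5 degrees
Minute hand: 45 x 6 = 270 degrees
Difference: |352.5 - 270| = 82.5 degrees
The angle is 82.5 degrees

Final answer: 82.5 degrees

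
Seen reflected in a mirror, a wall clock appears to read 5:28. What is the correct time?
Reflection across the vertical (12-6) axis maps a hand at angle A degrees to (360 - A) degrees, which sends a reading of T minutes past 12:00 to (720 - T) minutes past 12:00.
Mirror reads 5:28 = 328 minutes past 12:00.
Actual time: (720 - 328) mod 720 = 392 minutes = 6:32.

Final answer: 6:32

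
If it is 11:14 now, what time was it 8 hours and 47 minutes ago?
Starting time: 11:14 = 674 total minutes past 12:00
Subtracting: 8 hours and 47 minutes = 527 minutes
674 - 527 = 147 minutes
= 2 hours and 27 minutes past 12:00 = 2:27

Final answer: 2:27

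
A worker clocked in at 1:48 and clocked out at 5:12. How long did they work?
From 1:48 to 5:12:
(5 x 60 + 12) - (1 x 60 + 48) = 312 - 108 = 204 minutes
= 3 hours and 24 minutes

Final answer: 3 hours and 24 minutes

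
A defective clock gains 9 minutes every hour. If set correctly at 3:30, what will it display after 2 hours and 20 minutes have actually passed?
For every 60 true minutes, the faulty clock advances 60 + 9 = 69 minutes.
True elapsed: 2 hours and 20 minutes = 140 minutes.
Faulty clock advances: 140 x 69/60 = 161 minutes (drift: 21 minutes ahead).
Shown time: 3:30 + 161 minutes = 6:11.

Final answer: 6:11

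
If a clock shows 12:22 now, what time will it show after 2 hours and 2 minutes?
Starting time: 12:22
Adding 2 minutes to 22 minutes: 22 + 2 = 24 minutes
Adding 2 hours: 12 + 2 = 14 - 12 = 2
Final time: 2:24

Final answer: 2:24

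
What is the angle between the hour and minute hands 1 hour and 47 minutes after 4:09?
First find the time 1 hour and 47 minutes after 4:09.
Total minutes: 4 x 60 + 9 + 1 x 60 + 47 = 356.
356 mod 720 = 356 minutes = 5:56.
Now compute the angle at 5:56:
Hour hand: 5 x 30 + 56 x 0.5 = 178 degrees
Minute hand: 56 x 6 = 336 degrees
Difference: |178 - 336| = 158 degrees
The angle is 158 degrees

Final answer: 158 degrees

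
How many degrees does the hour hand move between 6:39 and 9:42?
The hour hand moves 0.5 degrees per minute.
Time elapsed: 9:42 - 6:39 = 183 minutes
Angular displacement: 183 x 0.5 = 91.5 degrees

Final answer: 91.5 degrees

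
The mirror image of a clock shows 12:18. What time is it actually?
Reflection across the vertical (12-6) axis maps a hand at angle A degrees to (360 - A) degrees, which sends a reading of T minutes past 12:00 to (720 - T) minutes past 12:00.
Mirror reads 12:18 = 18 minutes past 12:00.
Actual time: (720 - 18) mod 720 = 702 minutes = 11:42.

Final answer: 11:42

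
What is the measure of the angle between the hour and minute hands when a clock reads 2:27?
Hour hand position: 2 x 30 + 27 x 0.5 = 73.5 degrees
Minute hand position: 27 x 6 = 162 degrees
Difference: |73.5 - 162| = 88.5 degrees
The angle between the hands is 88.5 degrees

Final answer: 88.5 degrees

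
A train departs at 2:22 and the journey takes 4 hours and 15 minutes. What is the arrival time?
Starting time: 2:22
Adding 15 minutes to 22 minutes: 22 + 15 = 37 minutes
Adding 4 hours: 2 + 4 = 6
Final time: 6:37

Final answer: 6:37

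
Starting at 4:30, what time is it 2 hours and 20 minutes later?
Starting time: 4:30
Adding 20 minutes to 30 minutes: 30 + 20 = 50 minutes
Adding 2 hours: 4 + 2 = 6
Final time: 6:50

Final answer: 6:50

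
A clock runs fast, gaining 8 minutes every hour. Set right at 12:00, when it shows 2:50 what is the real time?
For every 60 true minutes, the faulty clock advances 68 minutes, so 1 faulty-clock minute corresponds to 60/68 true minutes.
From 12:00 to 2:50 on the faulty dial is 170 minutes.
True elapsed: 170 x 60/68 = 150 minutes = 2 hours and 30 minutes.
True time: 12:00 + 2 hours and 30 minutes = 2:30.

Final answer: 2:30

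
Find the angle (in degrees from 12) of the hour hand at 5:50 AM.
The hour hand moves 30 degrees per hour and 0.5 degrees per minute.
At 5:50: (5) x 30 + 50 x 0.5 = 150 + 25 = 175 degrees

Final answer: 175 degrees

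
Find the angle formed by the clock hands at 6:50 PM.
Hour hand position: 6 x 30 + 50 x 0.5 = 205 degrees
Minute hand position: 50 x 6 = 300 degrees
Difference: |205 - 300| = 95 degrees
The angle between the hands is 95 degrees

Final answer: 95 degrees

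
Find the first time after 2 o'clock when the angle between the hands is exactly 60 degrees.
At t minutes past 2:00, the hour hand is at 30 x 2 + 0.5t degrees and the minute hand is at 6t degrees.
The smaller angle between them is 60 degrees when |30H - 5.5t| = 60 or |30H - 5.5t| = 300.
With H = 2, solve 30 x 2 - 5.5t = +/- target for each target:
  t = (30 x 2 - 60) / 5.5 = 0 (outside (0, 60))
  t = (30 x 2 + 60) / 5.5 = 21.82
  t = (30 x 2 - 300) / 5.5 = -43.64 (outside (0, 60))
  t = (30 x 2 + 300) / 5.5 = 65.45 (outside (0, 60))
Valid solutions in (0, 60): {21.82} minutes.
The first occurrence is t = 21.82 minutes.
The hands form a 60-degree angle at 21.82 minutes past 2:00.

Final answer: 21.82 minutes past 2:00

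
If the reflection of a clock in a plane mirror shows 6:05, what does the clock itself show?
Reflection across the vertical (12-6) axis maps a hand at angle A degrees to (360 - A) degrees, which sends a reading of T minutes past 12:00 to (720 - T) minutes past 12:00.
Mirror reads 6:05 = 365 minutes past 12:00.
Actual time: (720 - 365) mod 720 = 355 minutes = 5:55.

Final answer: 5:55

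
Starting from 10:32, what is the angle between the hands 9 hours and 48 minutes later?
First find the time 9 hours and 48 minutes after 10:32.
Total minutes: 10 x 60 + 32 + 9 x 60 + 48 = 1220.
1220 mod 720 = 500 minutes = 8:20.
Now compute the angle at 8:20:
Hour hand: 8 x 30 + 20 x 0.5 = 250 degrees
Minute hand: 20 x 6 = 120 degrees
Difference: |250 - 120| = 130 degrees
The angle is 130 degrees

Final answer: 130 degrees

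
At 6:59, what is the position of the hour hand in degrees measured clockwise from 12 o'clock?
The hour hand moves 30 degrees per hour and 0.5 degrees per minute.
At 6:59: (6) x 30 + 59 x 0.5 = 180 + 29.5 = 209.5 degrees

Final answer: 209.5 degrees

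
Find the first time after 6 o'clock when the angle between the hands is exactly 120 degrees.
At t minutes past 6:00, the hour hand is at 30 x 6 + 0.5t degrees and the minute hand is at 6t degrees.
The smaller angle between them is 120 degrees when |30H - 5.5t| = 120 or |30H - 5.5t| = 240.
With H = 6, solve 30 x 6 - 5.5t = +/- target for each target:
  t = (30 x 6 - 120) / 5.5 = 10.91
  t = (30 x 6 + 120) / 5.5 = 54.55
  t = (30 x 6 - 240) / 5.5 = -10.91 (outside (0, 60))
  t = (30 x 6 + 240) / 5.5 = 76.36 (outside (0, 60))
Valid solutions in (0, 60): {10.91, 54.55} minutes.
The first occurrence is t = 10.91 minutes.
The hands form a 120-degree angle at 10.91 minutes past 6:00.

Final answer: 10.91 minutes past 6:00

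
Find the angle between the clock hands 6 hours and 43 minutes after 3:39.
First find the time 6 hours and 43 minutes after 3:39.
Total minutes: 3 x 60 + 39 + 6 x 60 + 43 = 622.
622 mod 720 = 622 minutes = 10:22.
Now compute the angle at 10:22:
Hour hand: 10 x 30 + 22 x 0.5 = 311 degrees
Minute hand: 22 x 6 = 132 degrees
Difference: |311 - 132| = 179 degrees
The angle is 179 degrees

Final answer: 179 degrees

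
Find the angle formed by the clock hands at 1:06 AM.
Hour hand position: 1 x 30 + 6 x 0.5 = 33 degrees
Minute hand position: 6 x 6 = 36 degrees
Difference: |33 - 36| = 3 degrees
The angle between the hands is 3 degrees

Final answer: 3 degrees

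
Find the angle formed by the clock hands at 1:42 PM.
Hour hand position: 1 x 30 + 42 x 0.5 = 51 degrees
Minute hand position: 42 x 6 = 252 degrees
Difference: |51 - 252| = 201 degrees
Since 201 > 180, the smaller angle is 360 - 201 = 159 degrees

Final answer: 159 degrees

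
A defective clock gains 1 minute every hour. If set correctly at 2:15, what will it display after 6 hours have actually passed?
For every 60 true minutes, the faulty clock advances 60 + 1 = 61 minutes.
True elapsed: 6 hours = 360 minutes.
Faulty clock advances: 360 x 61/60 = 366 minutes (drift: 6 minutes ahead).
Shown time: 2:15 + 366 minutes = 8:21.

Final answer: 8:21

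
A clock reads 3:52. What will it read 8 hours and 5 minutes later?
Starting time: 3:52
Adding 5 minutes to 52 minutes: 52 + 5 = 57 minutes
Adding 8 hours: 3 + 8 = 11
Final time: 11:57

Final answer: 11:57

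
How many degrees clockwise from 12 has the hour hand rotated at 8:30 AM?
The hour hand moves 30 degrees per hour and 0.5 degrees per minute.
At 8:30: (8) x 30 + 30 x 0.5 = 240 + 15 = 255 degrees

Final answer: 255 degrees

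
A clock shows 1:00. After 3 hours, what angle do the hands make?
First find the time 3 hours after 1:00.
Total minutes: 1 x 60 + 0 + 3 x 60 + 0 = 240.
240 mod 720 = 240 minutes = 4:00.
Now compute the angle at 4:00:
Hour hand: 4 x 30 + 0 x 0.5 = 120 degrees
Minute hand: 0 x 6 = 0 degrees
Difference: |120 - 0| = 120 degrees
The angle is 120 degrees

Final answer: 120 degrees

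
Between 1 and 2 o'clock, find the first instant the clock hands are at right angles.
At t minutes past 1:00, the hour hand is at 30 x 1 + 0.5t degrees and the minute hand is at 6t degrees.
The smaller angle between them is 90 degrees when |30H - 5.5t| = 90 or |30H - 5.5t| = 270.
With H = 1, solve 30 x 1 - 5.5t = +/- target for each target:
  t = (30 x 1 - 90) / 5.5 = -10.91 (outside (0, 60))
  t = (30 x 1 + 90) / 5.5 = 21.82
  t = (30 x 1 - 270) / 5.5 = -43.64 (outside (0, 60))
  t = (30 x 1 + 270) / 5.5 = 54.55
Valid solutions in (0, 60): {21.82, 54.55} minutes.
First occurrence: t = 21.82 minutes.
The hands are at right angles at 21.82 minutes past 1:00.

Final answer: 21.82 minutes past 1:00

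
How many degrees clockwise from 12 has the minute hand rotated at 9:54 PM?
The minute hand moves 6 degrees per minute.
At 9:54: 54 x 6 = 324 degrees

Final answer: 324 degrees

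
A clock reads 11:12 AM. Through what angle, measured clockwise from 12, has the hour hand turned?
The hour hand moves 30 degrees per hour and 0.5 degrees per minute.
At 11:12: (11) x 30 + 12 x 0.5 = 330 + 6 = 336 degrees

Final answer: 336 degrees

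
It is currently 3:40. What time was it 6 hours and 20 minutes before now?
Starting time: 3:40 = 220 total minutes past 12:00
Subtracting: 6 hours and 20 minutes = 380 minutes
220 - 380 = -160 (negative, add 12 hours = 720) = 560 minutes
= 9 hours and 20 minutes past 12:00 = 9:20

Final answer: 9:20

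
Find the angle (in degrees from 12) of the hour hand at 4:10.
The hour hand moves 30 degrees per hour and 0.5 degrees per minute.
At 4:10: (4) x 30 + 10 x 0.5 = 120 + 5 = 125 degrees

Final answer: 125 degrees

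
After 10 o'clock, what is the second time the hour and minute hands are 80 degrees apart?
At t minutes past 10:00, the hour hand is at 30 x 10 + 0.5t degrees and the minute hand is at 6t degrees.
The smaller angle between them is 80 degrees when |30H - 5.5t| = 80 or |30H - 5.5t| = 280.
With H = 10, solve 30 x 10 - 5.5t = +/- target for each target:
  t = (30 x 10 - 80) / 5.5 = 40
  t = (30 x 10 + 80) / 5.5 = 69.09 (outside (0, 60))
  t = (30 x 10 - 280) / 5.5 = 3.64
  t = (30 x 10 + 280) / 5.5 = 105.45 (outside (0, 60))
Valid solutions in (0, 60): {3.64, 40} minutes.
The second occurrence is t = 40 minutes.
The hands form a 80-degree angle at 40 minutes past 10:00.

Final answer: 40 minutes past 10:00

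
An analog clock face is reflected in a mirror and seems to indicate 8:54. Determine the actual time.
Reflection across the vertical (12-6) axis maps a hand at angle A degrees to (360 - A) degrees, which sends a reading of T minutes past 12:00 to (720 - T) minutes past 12:00.
Mirror reads 8:54 = 534 minutes past 12:00.
Actual time: (720 - 534) mod 720 = 186 minutes = 3:06.

Final answer: 3:06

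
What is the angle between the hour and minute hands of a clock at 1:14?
Hour hand position: 1 x 30 + 14 x 0.5 = 37 degrees
Minute hand position: 14 x 6 = 84 degrees
Difference: |37 - 84| = 47 degrees
The angle between the hands is 47 degrees

Final answer: 47 degrees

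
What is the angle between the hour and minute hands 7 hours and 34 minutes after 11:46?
First find the time 7 hours and 34 minutes after 11:46.
Total minutes: 11 x 60 + 46 + 7 x 60 + 34 = 1160.
1160 mod 720 = 440 minutes = 7:20.
Now compute the angle at 7:20:
Hour hand: 7 x 30 + 20 x 0.5 = 220 degrees
Minute hand: 20 x 6 = 120 degrees
Difference: |220 - 120| = 100 degrees
The angle is 100 degrees

Final answer: 100 degrees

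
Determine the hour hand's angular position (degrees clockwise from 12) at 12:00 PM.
The hour hand moves 30 degrees per hour and 0.5 degrees per minute.
At 12:00: (0) x 30 + 0 x 0.5 = 0 + 0 = 0 degrees

Final answer: 0 degrees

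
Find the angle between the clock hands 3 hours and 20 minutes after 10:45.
First find the time 3 hours and 20 minutes after 10:45.
Total minutes: 10 x 60 + 45 + 3 x 60 + 20 = 845.
845 mod 720 = 125 minutes = 2:05.
Now compute the angle at 2:05:
Hour hand: 2 x 30 + 5 x 0.5 = 62.5 degrees
Minute hand: 5 x 6 = 30 degrees
Difference: |62.5 - 30| = 32.5 degrees
The angle is 32.5 degrees

Final answer: 32.5 degrees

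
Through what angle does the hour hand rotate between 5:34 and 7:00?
The hour hand moves 0.5 degrees per minute.
Time elapsed: 7:00 - 5:34 = 86 minutes
Angular displacement: 86 x 0.5 = 43 degrees

Final answer: 43 degrees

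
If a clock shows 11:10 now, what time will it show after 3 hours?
Starting time: 11:10
Adding 0 minutes to 10 minutes: 10 + 0 = 10 minutes
Adding 3 hours: 11 + 3 = 14 - 12 = 2
Final time: 2:10

Final answer: 2:10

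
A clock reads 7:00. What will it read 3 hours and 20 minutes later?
Starting time: 7:00
Adding 20 minutes to 0 minutes: 0 + 20 = 20 minutes
Adding 3 hours: 7 + 3 = 10
Final time: 10:20

Final answer: 10:20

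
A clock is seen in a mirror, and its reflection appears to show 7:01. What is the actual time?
Reflection across the vertical (12-6) axis maps a hand at angle A degrees to (360 - A) degrees, which sends a reading of T minutes past 12:00 to (720 - T) minutes past 12:00.
Mirror reads 7:01 = 421 minutes past 12:00.
Actual time: (720 - 421) mod 720 = 299 minutes = 4:59.

Final answer: 4:59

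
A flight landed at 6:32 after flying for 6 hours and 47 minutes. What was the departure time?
Starting time: 6:32 = 392 total minutes past 12:00
Subtracting: 6 hours and 47 minutes = 407 minutes
392 - 407 = -15 (negative, add 12 hours = 720) = 705 minutes
= 11 hours and 45 minutes past 12:00 = 11:45

Final answer: 11:45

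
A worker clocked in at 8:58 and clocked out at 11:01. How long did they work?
From 8:58 to 11:01:
(11 x 60 + 1) - (8 x 60 + 58) = 661 - 538 = 123 minutes
= 2 hours and 3 minutes

Final answer: 2 hours and 3 minutes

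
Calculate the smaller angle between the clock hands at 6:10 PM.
Hour hand position: 6 x 30 + 10 x 0.5 = 185 degrees
Minute hand position: 10 x 6 = 60 degrees
Difference: |185 - 60| = 125 degrees
The angle between the hands is 125 degrees

Final answer: 125 degrees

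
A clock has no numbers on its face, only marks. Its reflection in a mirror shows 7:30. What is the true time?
Reflection across the vertical (12-6) axis maps a hand at angle A degrees to (360 - A) degrees, which sends a reading of T minutes past 12:00 to (720 - T) minutes past 12:00.
Mirror reads 7:30 = 450 minutes past 12:00.
Actual time: (720 - 450) mod 720 = 270 minutes = 4:30.

Final answer: 4:30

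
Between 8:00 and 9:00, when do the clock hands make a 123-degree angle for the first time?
At t minutes past 8:00, the hour hand is at 30 x 8 + 0.5t degrees and the minute hand is at 6t degrees.
The smaller angle between them is 123 degrees when |30H - 5.5t| = 123 or |30H - 5.5t| = 237.
With H = 8, solve 30 x 8 - 5.5t = +/- target for each target:
  t = (30 x 8 - 123) / 5.5 = 21.27
  t = (30 x 8 + 123) / 5.5 = 66 (outside (0, 60))
  t = (30 x 8 - 237) / 5.5 = 0.55
  t = (30 x 8 + 237) / 5.5 = 86.73 (outside (0, 60))
Valid solutions in (0, 60): {0.55, 21.27} minutes.
The first occurrence is t = 0.55 minutes.
The hands form a 123-degree angle at 0.55 minutes past 8:00.

Final answer: 0.55 minutes past 8:00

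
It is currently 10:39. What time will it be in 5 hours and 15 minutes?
Starting time: 10:39
Adding 15 minutes to 39 minutes: 39 + 15 = 54 minutes
Adding 5 hours: 10 + 5 = 15 - 12 = 3
Final time: 3:54

Final answer: 3:54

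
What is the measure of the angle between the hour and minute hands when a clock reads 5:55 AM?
Hour hand position: 5 x 30 + 55 x 0.5 = 177.5 degrees
Minute hand position: 55 x 6 = 330 degrees
Difference: |177.5 - 330| = 152.5 degrees
The angle between the hands is 152.5 degrees

Final answer: 152.5 degrees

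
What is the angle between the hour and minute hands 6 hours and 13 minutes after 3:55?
First find the time 6 hours and 13 minutes after 3:55.
Total minutes: 3 x 60 + 55 + 6 x 60 + 13 = 608.
608 mod 720 = 608 minutes = 10:08.
Now compute the angle at 10:08:
Hour hand: 10 x 30 + 8 x 0.5 = 304 degrees
Minute hand: 8 x 6 = 48 degrees
Difference: |304 - 48| = 256 degrees
Smaller angle: 360 - 256 = 104 degrees

Final answer: 104 degrees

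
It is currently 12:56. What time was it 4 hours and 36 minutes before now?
Starting time: 12:56 = 56 total minutes past 12:00
Subtracting: 4 hours and 36 minutes = 276 minutes
56 - 276 = -220 (negative, add 12 hours = 720) = 500 minutes
= 8 hours and 20 minutes past 12:00 = 8:20

Final answer: 8:20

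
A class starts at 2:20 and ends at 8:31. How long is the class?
From 2:20 to 8:31:
(8 x 60 + 31) - (2 x 60 + 20) = 511 - 140 = 371 minutes
= 6 hours and 11 minutes

Final answer: 6 hours and 11 minutes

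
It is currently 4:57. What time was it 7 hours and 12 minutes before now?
Starting time: 4:57 = 297 total minutes past 12:00
Subtracting: 7 hours and 12 minutes = 432 minutes
297 - 432 = -135 (negative, add 12 hours = 720) = 585 minutes
= 9 hours and 45 minutes past 12:00 = 9:45

Final answer: 9:45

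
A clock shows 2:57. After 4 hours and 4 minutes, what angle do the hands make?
First find the time 4 hours and 4 minutes after 2:57.
Total minutes: 2 x 60 + 57 + 4 x 60 + 4 = 421.
421 mod 720 = 421 minutes = 7:01.
Now compute the angle at 7:01:
Hour hand: 7 x 30 + 1 x 0.5 = 210.5 degrees
Minute hand: 1 x 6 = 6 degrees
Difference: |210.5 - 6| = 204.5 degrees
Smaller angle: 360 - 204.5 = 155.5 degrees

Final answer: 155.5 degrees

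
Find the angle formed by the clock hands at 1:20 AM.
Hour hand position: 1 x 30 + 20 x 0.5 = 40 degrees
Minute hand position: 20 x 6 = 120 degrees
Difference: |40 - 120| = 80 degrees
The angle between the hands is 80 degrees

Final answer: 80 degrees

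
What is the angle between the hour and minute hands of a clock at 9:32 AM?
Hour hand position: 9 x 30 + 32 x 0.5 = 286 degrees
Minute hand position: 32 x 6 = 192 degrees
Difference: |286 - 192| = 94 degrees
The angle between the hands is 94 degrees

Final answer: 94 degrees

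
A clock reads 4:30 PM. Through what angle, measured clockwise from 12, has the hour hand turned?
The hour hand moves 30 degrees per hour and 0.5 degrees per minute.
At 4:30: (4) x 30 + 30 x 0.5 = 120 + 15 = 135 degrees

Final answer: 135 degrees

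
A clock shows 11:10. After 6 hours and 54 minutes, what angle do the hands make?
First find the time 6 hours and 54 minutes after 11:10.
Total minutes: 11 x 60 + 10 + 6 x 60 + 54 = 1084.
1084 mod 720 = 364 minutes = 6:04.
Now compute the angle at 6:04:
Hour hand: 6 x 30 + 4 x 0.5 = 182 degrees
Minute hand: 4 x 6 = 24 degrees
Difference: |182 - 24| = 158 degrees
The angle is 158 degrees

Final answer: 158 degrees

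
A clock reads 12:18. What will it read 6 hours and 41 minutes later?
Starting time: 12:18
Adding 41 minutes to 18 minutes: 18 + 41 = 59 minutes
Adding 6 hours: 12 + 6 = 18 - 12 = 6
Final time: 6:59

Final answer: 6:59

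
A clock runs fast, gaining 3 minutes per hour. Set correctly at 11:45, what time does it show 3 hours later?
For every 60 true minutes, the faulty clock advances 60 + 3 = 63 minutes.
True elapsed: 3 hours = 180 minutes.
Faulty clock advances: 180 x 63/60 = 189 minutes (drift: 9 minutes ahead).
Shown time: 11:45 + 189 minutes = 2:54.

Final answer: 2:54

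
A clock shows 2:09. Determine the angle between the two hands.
Hour hand position: 2 x 30 + 9 x 0.5 = 64.5 degrees
Minute hand position: 9 x 6 = 54 degrees
Difference: |64.5 - 54| = 10.5 degrees
The angle between the hands is 10.5 degrees

Final answer: 10.5 degrees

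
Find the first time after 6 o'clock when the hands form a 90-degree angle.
At t minutes past 6:00, the hour hand is at 30 x 6 + 0.5t degrees and the minute hand is at 6t degrees.
The smaller angle between them is 90 degrees when |30H - 5.5t| = 90 or |30H - 5.5t| = 270.
With H = 6, solve 30 x 6 - 5.5t = +/- target for each target:
  t = (30 x 6 - 90) / 5.5 = 16.36
  t = (30 x 6 + 90) / 5.5 = 49.09
  t = (30 x 6 - 270) / 5.5 = -16.36 (outside (0, 60))
  t = (30 x 6 + 270) / 5.5 = 81.82 (outside (0, 60))
Valid solutions in (0, 60): {16.36, 49.09} minutes.
First occurrence: t = 16.36 minutes.
The hands are at right angles at 16.36 minutes past 6:00.

Final answer: 16.36 minutes past 6:00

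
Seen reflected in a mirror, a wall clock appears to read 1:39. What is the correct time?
Reflection across the vertical (12-6) axis maps a hand at angle A degrees to (360 - A) degrees, which sends a reading of T minutes past 12:00 to (720 - T) minutes past 12:00.
Mirror reads 1:39 = 99 minutes past 12:00.
Actual time: (720 - 99) mod 720 = 621 minutes = 10:21.

Final answer: 10:21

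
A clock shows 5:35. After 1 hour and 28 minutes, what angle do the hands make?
First find the time 1 hour and 28 minutes after 5:35.
Total minutes: 5 x 60 + 35 + 1 x 60 + 28 = 423.
423 mod 720 = 423 minutes = 7:03.
Now compute the angle at 7:03:
Hour hand: 7 x 30 + 3 x 0.5 = 211.5 degrees
Minute hand: 3 x 6 = 18 degrees
Difference: |211.5 - 18| = 193.5 degrees
Smaller angle: 360 - 193.5 = 166.5 degrees

Final answer: 166.5 degrees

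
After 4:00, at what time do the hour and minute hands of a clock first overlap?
The minute hand gains 5.5 degrees per minute on the hour hand.
At 4:00, the hour hand is at 120 degrees and the minute hand is at 0 degrees.
The gap is 120 degrees. Time to close: 120/5.5 = 60 x 4/11 = 21.82 minutes.
The hands overlap at 21.82 minutes past 4:00.

Final answer: 21.82 minutes past 4:00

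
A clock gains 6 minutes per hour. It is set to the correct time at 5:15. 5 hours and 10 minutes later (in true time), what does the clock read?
For every 60 true minutes, the faulty clock advances 60 + 6 = 66 minutes.
True elapsed: 5 hours and 10 minutes = 310 minutes.
Faulty clock advances: 310 x 66/60 = 341 minutes (drift: 31 minutes ahead).
Shown time: 5:15 + 341 minutes = 10:56.

Final answer: 10:56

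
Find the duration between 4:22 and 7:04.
From 4:22 to 7:04:
(7 x 60 + 4) - (4 x 60 + 22) = 424 - 262 = 162 minutes
= 2 hours and 42 minutes

Final answer: 2 hours and 42 minutes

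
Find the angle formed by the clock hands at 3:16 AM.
Hour hand position: 3 x 30 + 16 x 0.5 = 98 degrees
Minute hand position: 16 x 6 = 96 degrees
Difference: |98 - 96| = 2 degrees
The angle between the hands is 2 degrees

Final answer: 2 degrees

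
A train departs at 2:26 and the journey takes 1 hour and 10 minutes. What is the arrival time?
Starting time: 2:26
Adding 10 minutes to 26 minutes: 26 + 10 = 36 minutes
Adding 1 hour: 2 + 1 = 3
Final time: 3:36

Final answer: 3:36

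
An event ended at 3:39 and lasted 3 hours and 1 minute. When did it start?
Starting time: 3:39 = 219 total minutes past 12:00
Subtracting: 3 hours and 1 minute = 181 minutes
219 - 181 = 38 minutes
= 38 minutes past 12:00 = 12:38

Final answer: 12:38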